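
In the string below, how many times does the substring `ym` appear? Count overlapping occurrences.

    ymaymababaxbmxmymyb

3

Sliding a length-2 window over the 19 characters (18 positions):
  position 1–2: ym
  position 4–5: ym
  position 16–17: ym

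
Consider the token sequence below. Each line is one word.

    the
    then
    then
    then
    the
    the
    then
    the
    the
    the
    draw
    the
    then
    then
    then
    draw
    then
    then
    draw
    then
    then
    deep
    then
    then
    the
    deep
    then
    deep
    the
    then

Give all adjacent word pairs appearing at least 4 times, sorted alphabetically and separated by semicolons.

Bigram counts meeting the condition (at least 4 times):
  the then: 4
  then then: 7

the then; then then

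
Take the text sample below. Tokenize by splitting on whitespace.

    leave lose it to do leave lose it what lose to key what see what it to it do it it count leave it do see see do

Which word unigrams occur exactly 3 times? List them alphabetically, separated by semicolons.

leave; lose; see; to; what

Unigram counts meeting the condition (exactly 3 times):
  leave: 3
  lose: 3
  see: 3
  to: 3
  what: 3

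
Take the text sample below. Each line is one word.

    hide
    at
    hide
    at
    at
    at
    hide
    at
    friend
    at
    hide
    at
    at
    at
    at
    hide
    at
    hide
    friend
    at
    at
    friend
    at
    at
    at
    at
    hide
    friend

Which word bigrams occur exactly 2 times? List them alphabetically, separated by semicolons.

Bigram counts meeting the condition (exactly 2 times):
  at friend: 2
  hide friend: 2

at friend; hide friend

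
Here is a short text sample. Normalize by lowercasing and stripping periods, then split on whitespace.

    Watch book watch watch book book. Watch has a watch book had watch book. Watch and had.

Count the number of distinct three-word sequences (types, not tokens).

17 tokens → 15 trigram windows in total.
Repeated trigrams (each contributes count−1 duplicates):
  watch book watch: 2
1 duplicate windows → 15 − 1 = 14 distinct.

14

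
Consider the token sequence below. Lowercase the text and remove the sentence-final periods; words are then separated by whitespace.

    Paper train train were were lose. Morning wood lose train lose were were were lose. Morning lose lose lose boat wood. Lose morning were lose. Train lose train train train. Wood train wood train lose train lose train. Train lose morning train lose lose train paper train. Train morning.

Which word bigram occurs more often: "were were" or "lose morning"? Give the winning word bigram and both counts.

"were were": 3 occurrences
"lose morning": 4 occurrences

"lose morning" (4 vs 3)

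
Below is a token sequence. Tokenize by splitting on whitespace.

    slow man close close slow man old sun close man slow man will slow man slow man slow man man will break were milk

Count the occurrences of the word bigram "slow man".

6

Scanning the 23 overlapping bigram windows for "slow man":
  position 1–2: slow man
  position 5–6: slow man
  position 11–12: slow man
  position 14–15: slow man
  position 16–17: slow man
  position 18–19: slow man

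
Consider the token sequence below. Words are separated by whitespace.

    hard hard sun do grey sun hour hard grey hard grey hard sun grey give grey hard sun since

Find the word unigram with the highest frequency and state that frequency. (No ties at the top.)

Unigram frequencies (highest first):
  hard: 6
  grey: 5
  sun: 4
  do: 1
  hour: 1
  give: 1
  … (1 more, each ≤ 1)

"hard", 6 times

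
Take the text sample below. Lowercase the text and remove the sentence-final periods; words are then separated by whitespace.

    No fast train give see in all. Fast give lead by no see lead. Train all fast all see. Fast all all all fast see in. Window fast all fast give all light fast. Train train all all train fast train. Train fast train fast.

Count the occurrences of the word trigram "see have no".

Scanning the 43 overlapping trigram windows for "see have no":
  (none found)

0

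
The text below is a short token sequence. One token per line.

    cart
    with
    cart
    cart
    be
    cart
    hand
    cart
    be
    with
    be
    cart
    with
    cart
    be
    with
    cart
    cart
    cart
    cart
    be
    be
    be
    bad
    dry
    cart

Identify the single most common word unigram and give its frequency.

"cart", 12 times

Unigram frequencies (highest first):
  cart: 12
  be: 7
  with: 4
  hand: 1
  bad: 1
  dry: 1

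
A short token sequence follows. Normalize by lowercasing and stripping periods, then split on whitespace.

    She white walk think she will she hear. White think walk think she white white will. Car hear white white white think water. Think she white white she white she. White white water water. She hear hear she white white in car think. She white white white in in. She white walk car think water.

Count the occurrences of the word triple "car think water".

1

Scanning the 53 overlapping trigram windows for "car think water":
  position 53–55: car think water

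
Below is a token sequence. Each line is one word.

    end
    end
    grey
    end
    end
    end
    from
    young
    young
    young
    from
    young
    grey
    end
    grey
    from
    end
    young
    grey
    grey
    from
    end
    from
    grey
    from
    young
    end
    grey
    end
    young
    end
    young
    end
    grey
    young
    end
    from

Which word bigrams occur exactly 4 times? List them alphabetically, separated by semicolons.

Bigram counts meeting the condition (exactly 4 times):
  end grey: 4
  young end: 4

end grey; young end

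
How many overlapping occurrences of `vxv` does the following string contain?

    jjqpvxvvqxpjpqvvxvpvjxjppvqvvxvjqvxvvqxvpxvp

Sliding a length-3 window over the 44 characters (42 positions):
  position 5–7: vxv
  position 16–18: vxv
  position 29–31: vxv
  position 34–36: vxv

4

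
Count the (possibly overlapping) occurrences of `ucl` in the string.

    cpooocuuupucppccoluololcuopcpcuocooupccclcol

Sliding a length-3 window over the 44 characters (42 positions):
  (no match at any position)

0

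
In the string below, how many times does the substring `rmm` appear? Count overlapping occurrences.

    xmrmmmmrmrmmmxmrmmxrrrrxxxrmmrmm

5

Sliding a length-3 window over the 32 characters (30 positions):
  position 3–5: rmm
  position 10–12: rmm
  position 16–18: rmm
  position 27–29: rmm
  position 30–32: rmm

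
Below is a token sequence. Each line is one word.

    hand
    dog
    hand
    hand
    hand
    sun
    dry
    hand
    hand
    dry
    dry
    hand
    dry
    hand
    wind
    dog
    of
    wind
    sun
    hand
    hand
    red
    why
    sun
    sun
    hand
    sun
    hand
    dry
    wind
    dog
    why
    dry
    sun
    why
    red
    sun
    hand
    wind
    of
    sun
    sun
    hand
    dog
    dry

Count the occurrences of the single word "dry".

7

Scanning the 45 tokens for "dry":
  position 7: dry
  position 10: dry
  position 11: dry
  position 13: dry
  position 29: dry
  position 33: dry
  position 45: dry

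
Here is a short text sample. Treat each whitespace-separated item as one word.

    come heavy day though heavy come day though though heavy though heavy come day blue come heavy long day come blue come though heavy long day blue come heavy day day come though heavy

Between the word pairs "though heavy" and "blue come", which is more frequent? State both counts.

"though heavy" (5 vs 3)

"though heavy": 5 occurrences
"blue come": 3 occurrences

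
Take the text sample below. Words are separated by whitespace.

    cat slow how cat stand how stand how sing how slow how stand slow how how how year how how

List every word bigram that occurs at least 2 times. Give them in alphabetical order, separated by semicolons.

Bigram counts meeting the condition (at least 2 times):
  how how: 3
  how stand: 2
  slow how: 3
  stand how: 2

how how; how stand; slow how; stand how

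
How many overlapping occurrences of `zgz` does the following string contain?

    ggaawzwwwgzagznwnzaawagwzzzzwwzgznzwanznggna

1

Sliding a length-3 window over the 44 characters (42 positions):
  position 31–33: zgz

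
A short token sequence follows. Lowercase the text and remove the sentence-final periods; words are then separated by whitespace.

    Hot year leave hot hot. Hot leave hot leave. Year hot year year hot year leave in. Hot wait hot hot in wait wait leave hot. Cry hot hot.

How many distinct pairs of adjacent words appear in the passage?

29 tokens → 28 bigram windows in total.
Repeated bigrams (each contributes count−1 duplicates):
  hot hot: 4
  hot year: 3
  leave hot: 3
  hot leave: 2
  year hot: 2
  year leave: 2
10 duplicate windows → 28 − 10 = 18 distinct.

18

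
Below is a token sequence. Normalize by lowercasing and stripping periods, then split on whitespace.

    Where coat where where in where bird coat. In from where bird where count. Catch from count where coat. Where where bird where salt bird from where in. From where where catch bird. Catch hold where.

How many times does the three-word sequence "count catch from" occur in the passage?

Scanning the 34 overlapping trigram windows for "count catch from":
  position 14–16: count catch from

1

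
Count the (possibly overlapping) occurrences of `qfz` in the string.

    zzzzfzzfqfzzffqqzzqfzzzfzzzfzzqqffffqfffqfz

3

Sliding a length-3 window over the 43 characters (41 positions):
  position 9–11: qfz
  position 19–21: qfz
  position 41–43: qfz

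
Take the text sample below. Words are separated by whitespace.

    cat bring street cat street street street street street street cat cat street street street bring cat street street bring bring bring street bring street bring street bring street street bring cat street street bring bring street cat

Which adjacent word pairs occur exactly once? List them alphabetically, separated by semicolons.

Bigram counts meeting the condition (exactly once):
  cat bring: 1
  cat cat: 1

cat bring; cat cat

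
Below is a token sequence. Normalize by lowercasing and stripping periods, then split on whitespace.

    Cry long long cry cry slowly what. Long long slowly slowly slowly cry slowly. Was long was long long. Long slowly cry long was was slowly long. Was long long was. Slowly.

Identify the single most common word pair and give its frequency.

Bigram frequencies (highest first):
  long long: 5
  long was: 4
  was long: 3
  cry long: 2
  cry slowly: 2
  long slowly: 2
  … (10 more, each ≤ 2)

"long long", 5 times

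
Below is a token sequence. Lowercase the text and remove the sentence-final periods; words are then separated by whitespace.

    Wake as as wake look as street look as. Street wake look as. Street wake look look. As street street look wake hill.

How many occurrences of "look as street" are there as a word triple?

Scanning the 21 overlapping trigram windows for "look as street":
  position 5–7: look as street
  position 8–10: look as street
  position 12–14: look as street
  position 17–19: look as street

4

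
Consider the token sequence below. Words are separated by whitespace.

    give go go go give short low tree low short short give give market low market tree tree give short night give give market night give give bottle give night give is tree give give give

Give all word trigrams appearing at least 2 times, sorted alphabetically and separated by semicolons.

Trigram counts meeting the condition (at least 2 times):
  give give market: 2
  night give give: 2

give give market; night give give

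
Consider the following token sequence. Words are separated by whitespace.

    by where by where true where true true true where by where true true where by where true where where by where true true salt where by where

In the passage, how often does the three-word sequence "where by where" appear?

Scanning the 26 overlapping trigram windows for "where by where":
  position 2–4: where by where
  position 10–12: where by where
  position 15–17: where by where
  position 20–22: where by where
  position 26–28: where by where

5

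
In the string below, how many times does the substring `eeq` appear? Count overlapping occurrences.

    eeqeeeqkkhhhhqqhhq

Sliding a length-3 window over the 18 characters (16 positions):
  position 1–3: eeq
  position 5–7: eeq

2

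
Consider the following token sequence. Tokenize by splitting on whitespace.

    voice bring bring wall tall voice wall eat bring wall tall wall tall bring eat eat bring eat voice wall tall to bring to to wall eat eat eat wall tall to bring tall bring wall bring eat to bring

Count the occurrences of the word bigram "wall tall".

Scanning the 39 overlapping bigram windows for "wall tall":
  position 4–5: wall tall
  position 10–11: wall tall
  position 12–13: wall tall
  position 20–21: wall tall
  position 30–31: wall tall

5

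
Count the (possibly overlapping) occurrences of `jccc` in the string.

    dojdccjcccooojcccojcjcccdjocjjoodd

Sliding a length-4 window over the 34 characters (31 positions):
  position 7–10: jccc
  position 14–17: jccc
  position 21–24: jccc

3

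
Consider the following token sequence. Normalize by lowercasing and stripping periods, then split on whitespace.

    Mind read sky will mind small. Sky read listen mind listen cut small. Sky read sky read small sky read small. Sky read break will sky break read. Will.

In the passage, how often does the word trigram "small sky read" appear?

Scanning the 27 overlapping trigram windows for "small sky read":
  position 6–8: small sky read
  position 13–15: small sky read
  position 18–20: small sky read
  position 21–23: small sky read

4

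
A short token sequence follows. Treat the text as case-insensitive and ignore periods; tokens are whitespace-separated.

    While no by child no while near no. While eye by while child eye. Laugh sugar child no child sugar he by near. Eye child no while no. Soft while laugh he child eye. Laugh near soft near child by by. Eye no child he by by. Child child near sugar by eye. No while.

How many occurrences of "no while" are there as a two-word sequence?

Scanning the 54 overlapping bigram windows for "no while":
  position 5–6: no while
  position 8–9: no while
  position 26–27: no while
  position 54–55: no while

4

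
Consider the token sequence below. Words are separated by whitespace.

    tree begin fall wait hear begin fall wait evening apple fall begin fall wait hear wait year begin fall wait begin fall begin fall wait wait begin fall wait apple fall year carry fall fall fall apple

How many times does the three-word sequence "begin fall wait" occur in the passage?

6

Scanning the 35 overlapping trigram windows for "begin fall wait":
  position 2–4: begin fall wait
  position 6–8: begin fall wait
  position 12–14: begin fall wait
  position 18–20: begin fall wait
  position 23–25: begin fall wait
  position 27–29: begin fall wait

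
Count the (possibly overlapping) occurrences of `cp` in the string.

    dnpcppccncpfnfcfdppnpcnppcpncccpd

Sliding a length-2 window over the 33 characters (32 positions):
  position 4–5: cp
  position 10–11: cp
  position 26–27: cp
  position 31–32: cp

4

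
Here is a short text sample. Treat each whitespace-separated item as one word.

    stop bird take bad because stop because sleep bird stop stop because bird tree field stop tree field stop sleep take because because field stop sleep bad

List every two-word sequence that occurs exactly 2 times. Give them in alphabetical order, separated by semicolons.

stop because; stop sleep; tree field

Bigram counts meeting the condition (exactly 2 times):
  stop because: 2
  stop sleep: 2
  tree field: 2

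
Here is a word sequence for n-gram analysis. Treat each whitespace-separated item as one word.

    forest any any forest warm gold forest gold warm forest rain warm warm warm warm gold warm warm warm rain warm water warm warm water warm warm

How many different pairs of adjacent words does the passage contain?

15

27 tokens → 26 bigram windows in total.
Repeated bigrams (each contributes count−1 duplicates):
  warm warm: 7
  gold warm: 2
  rain warm: 2
  warm gold: 2
  warm water: 2
  water warm: 2
11 duplicate windows → 26 − 11 = 15 distinct.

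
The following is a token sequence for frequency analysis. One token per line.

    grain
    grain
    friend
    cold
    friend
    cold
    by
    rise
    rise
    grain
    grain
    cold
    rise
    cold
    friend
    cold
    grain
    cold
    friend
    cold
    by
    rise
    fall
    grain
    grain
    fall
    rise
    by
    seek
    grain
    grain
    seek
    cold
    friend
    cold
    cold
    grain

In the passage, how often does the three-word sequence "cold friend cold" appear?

4

Scanning the 35 overlapping trigram windows for "cold friend cold":
  position 4–6: cold friend cold
  position 14–16: cold friend cold
  position 18–20: cold friend cold
  position 33–35: cold friend cold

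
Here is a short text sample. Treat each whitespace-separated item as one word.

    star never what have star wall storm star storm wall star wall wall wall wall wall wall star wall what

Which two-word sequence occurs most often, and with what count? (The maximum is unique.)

Bigram frequencies (highest first):
  wall wall: 5
  star wall: 3
  wall star: 2
  star never: 1
  never what: 1
  what have: 1
  … (6 more, each ≤ 1)

"wall wall", 5 times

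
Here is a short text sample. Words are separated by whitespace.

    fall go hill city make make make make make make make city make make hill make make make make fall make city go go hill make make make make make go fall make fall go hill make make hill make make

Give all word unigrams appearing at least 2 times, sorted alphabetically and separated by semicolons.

Unigram counts meeting the condition (at least 2 times):
  city: 3
  fall: 4
  go: 5
  hill: 5
  make: 24

city; fall; go; hill; make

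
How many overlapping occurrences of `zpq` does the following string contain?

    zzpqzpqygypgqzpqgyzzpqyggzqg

4

Sliding a length-3 window over the 28 characters (26 positions):
  position 2–4: zpq
  position 5–7: zpq
  position 14–16: zpq
  position 20–22: zpq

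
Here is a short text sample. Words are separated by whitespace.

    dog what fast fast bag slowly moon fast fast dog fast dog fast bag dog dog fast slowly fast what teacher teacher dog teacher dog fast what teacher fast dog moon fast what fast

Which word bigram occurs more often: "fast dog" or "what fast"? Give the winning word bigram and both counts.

"fast dog" (3 vs 2)

"fast dog": 3 occurrences
"what fast": 2 occurrences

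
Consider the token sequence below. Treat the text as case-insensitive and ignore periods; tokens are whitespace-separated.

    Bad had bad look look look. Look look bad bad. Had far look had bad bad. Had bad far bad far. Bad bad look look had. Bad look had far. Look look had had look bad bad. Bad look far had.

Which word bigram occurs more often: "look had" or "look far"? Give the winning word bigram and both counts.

"look had": 4 occurrences
"look far": 1 occurrence

"look had" (4 vs 1)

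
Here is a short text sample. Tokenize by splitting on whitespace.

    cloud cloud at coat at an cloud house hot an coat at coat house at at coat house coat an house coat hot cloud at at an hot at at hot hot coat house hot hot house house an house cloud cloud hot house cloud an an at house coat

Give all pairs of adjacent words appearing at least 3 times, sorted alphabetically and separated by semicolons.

at at; at coat; coat house; house coat

Bigram counts meeting the condition (at least 3 times):
  at at: 3
  at coat: 3
  coat house: 3
  house coat: 3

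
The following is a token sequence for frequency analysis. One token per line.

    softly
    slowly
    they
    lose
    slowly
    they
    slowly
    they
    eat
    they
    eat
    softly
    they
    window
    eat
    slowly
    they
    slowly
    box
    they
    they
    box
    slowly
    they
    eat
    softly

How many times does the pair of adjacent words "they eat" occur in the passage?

Scanning the 25 overlapping bigram windows for "they eat":
  position 8–9: they eat
  position 10–11: they eat
  position 24–25: they eat

3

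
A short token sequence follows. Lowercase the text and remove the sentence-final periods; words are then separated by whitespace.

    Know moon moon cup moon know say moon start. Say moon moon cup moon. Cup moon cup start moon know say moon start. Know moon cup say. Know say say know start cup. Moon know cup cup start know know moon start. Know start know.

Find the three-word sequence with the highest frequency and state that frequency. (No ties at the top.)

Trigram frequencies (highest first):
  moon cup moon: 3
  moon moon cup: 2
  cup moon know: 2
  moon know say: 2
  know say moon: 2
  say moon start: 2
  … (28 more, each ≤ 2)

"moon cup moon", 3 times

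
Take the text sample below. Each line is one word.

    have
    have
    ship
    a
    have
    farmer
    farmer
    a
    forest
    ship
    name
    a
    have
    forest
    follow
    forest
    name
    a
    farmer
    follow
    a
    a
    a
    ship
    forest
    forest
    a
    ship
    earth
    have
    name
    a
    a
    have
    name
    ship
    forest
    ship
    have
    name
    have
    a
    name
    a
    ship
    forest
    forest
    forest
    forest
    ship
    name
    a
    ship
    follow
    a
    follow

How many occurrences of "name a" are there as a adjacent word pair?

Scanning the 55 overlapping bigram windows for "name a":
  position 11–12: name a
  position 17–18: name a
  position 31–32: name a
  position 43–44: name a
  position 51–52: name a

5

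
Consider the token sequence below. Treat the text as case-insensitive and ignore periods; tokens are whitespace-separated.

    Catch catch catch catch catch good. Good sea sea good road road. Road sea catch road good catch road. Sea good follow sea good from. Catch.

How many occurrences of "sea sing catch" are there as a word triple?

Scanning the 24 overlapping trigram windows for "sea sing catch":
  (none found)

0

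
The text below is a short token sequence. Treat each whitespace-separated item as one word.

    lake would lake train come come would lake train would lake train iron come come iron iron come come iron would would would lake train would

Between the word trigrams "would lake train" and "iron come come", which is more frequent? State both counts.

"would lake train": 4 occurrences
"iron come come": 2 occurrences

"would lake train" (4 vs 2)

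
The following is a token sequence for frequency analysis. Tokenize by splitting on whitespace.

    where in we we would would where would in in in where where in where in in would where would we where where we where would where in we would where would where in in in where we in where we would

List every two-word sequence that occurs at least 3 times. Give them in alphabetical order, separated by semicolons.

Bigram counts meeting the condition (at least 3 times):
  in in: 5
  in where: 4
  we would: 3
  where in: 5
  where we: 3
  where would: 4
  would where: 5

in in; in where; we would; where in; where we; where would; would where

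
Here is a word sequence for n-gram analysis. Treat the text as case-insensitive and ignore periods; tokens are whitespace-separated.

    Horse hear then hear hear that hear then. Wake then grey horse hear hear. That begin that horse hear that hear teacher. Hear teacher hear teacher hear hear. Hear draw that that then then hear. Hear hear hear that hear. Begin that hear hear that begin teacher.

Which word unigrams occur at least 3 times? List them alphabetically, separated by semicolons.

Unigram counts meeting the condition (at least 3 times):
  begin: 3
  hear: 20
  horse: 3
  teacher: 4
  that: 9
  then: 5

begin; hear; horse; teacher; that; then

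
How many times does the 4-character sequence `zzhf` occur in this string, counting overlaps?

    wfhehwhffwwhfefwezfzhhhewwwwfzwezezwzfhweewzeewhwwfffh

Sliding a length-4 window over the 54 characters (51 positions):
  (no match at any position)

0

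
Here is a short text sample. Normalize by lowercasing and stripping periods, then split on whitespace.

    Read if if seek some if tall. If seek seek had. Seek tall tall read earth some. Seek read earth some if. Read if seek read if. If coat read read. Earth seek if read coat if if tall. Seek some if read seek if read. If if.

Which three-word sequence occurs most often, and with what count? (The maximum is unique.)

Trigram frequencies (highest first):
  read if if: 3
  seek some if: 2
  read earth some: 2
  some if read: 2
  if read if: 2
  seek if read: 2
  … (33 more, each ≤ 1)

"read if if", 3 times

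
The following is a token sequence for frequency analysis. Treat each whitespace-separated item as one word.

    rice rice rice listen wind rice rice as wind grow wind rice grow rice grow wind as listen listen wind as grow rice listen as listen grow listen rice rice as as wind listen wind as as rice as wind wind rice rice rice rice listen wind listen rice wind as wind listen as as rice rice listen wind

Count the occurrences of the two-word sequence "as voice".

Scanning the 58 overlapping bigram windows for "as voice":
  (none found)

0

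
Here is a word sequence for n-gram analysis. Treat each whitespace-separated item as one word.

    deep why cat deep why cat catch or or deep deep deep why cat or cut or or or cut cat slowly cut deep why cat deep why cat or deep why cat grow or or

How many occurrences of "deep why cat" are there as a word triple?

6

Scanning the 34 overlapping trigram windows for "deep why cat":
  position 1–3: deep why cat
  position 4–6: deep why cat
  position 12–14: deep why cat
  position 24–26: deep why cat
  position 27–29: deep why cat
  position 31–33: deep why cat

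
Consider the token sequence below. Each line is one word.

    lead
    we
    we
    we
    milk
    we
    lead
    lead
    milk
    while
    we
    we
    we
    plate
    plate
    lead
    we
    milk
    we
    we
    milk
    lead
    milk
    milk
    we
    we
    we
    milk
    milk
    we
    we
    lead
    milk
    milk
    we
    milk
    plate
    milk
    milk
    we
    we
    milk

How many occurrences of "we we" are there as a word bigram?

9

Scanning the 41 overlapping bigram windows for "we we":
  position 2–3: we we
  position 3–4: we we
  position 11–12: we we
  position 12–13: we we
  position 19–20: we we
  position 25–26: we we
  position 26–27: we we
  position 30–31: we we
  position 40–41: we we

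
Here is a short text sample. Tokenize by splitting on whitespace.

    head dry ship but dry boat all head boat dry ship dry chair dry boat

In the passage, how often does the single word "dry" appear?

5

Scanning the 15 tokens for "dry":
  position 2: dry
  position 5: dry
  position 10: dry
  position 12: dry
  position 14: dry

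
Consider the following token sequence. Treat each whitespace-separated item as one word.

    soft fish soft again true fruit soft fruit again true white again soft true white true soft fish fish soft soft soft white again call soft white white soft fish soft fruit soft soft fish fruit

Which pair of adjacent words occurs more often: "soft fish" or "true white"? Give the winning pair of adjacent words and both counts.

"soft fish": 4 occurrences
"true white": 2 occurrences

"soft fish" (4 vs 2)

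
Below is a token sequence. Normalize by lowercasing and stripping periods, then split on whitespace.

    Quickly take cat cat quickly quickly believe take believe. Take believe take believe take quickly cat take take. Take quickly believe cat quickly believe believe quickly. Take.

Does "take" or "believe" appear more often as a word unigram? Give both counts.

"take": 9 occurrences
"believe": 7 occurrences

"take" (9 vs 7)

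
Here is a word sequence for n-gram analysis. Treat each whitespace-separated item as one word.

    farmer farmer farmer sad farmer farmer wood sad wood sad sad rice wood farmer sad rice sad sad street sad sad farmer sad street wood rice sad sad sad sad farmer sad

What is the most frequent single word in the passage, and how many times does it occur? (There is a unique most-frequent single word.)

Unigram frequencies (highest first):
  sad: 15
  farmer: 8
  wood: 4
  rice: 3
  street: 2

"sad", 15 times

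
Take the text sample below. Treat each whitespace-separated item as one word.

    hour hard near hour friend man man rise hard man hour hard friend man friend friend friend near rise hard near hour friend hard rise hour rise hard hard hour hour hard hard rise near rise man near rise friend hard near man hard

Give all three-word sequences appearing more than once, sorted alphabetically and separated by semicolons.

hard near hour; near hour friend

Trigram counts meeting the condition (more than once):
  hard near hour: 2
  near hour friend: 2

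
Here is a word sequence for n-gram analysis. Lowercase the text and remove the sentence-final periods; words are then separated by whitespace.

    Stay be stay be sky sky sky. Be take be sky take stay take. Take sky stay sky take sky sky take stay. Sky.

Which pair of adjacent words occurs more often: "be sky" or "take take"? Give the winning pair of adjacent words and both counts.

"be sky": 2 occurrences
"take take": 1 occurrence

"be sky" (2 vs 1)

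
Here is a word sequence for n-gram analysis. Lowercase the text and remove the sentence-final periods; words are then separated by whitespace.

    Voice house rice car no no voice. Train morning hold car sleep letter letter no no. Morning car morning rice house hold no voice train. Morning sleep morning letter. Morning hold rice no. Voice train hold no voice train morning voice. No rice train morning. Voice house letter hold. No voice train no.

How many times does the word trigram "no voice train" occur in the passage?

Scanning the 51 overlapping trigram windows for "no voice train":
  position 6–8: no voice train
  position 23–25: no voice train
  position 33–35: no voice train
  position 37–39: no voice train
  position 50–52: no voice train

5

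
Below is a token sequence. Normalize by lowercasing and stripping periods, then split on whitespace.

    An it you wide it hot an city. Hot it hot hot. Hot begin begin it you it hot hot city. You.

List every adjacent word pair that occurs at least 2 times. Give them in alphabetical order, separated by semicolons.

Bigram counts meeting the condition (at least 2 times):
  hot hot: 3
  it hot: 3
  it you: 2

hot hot; it hot; it you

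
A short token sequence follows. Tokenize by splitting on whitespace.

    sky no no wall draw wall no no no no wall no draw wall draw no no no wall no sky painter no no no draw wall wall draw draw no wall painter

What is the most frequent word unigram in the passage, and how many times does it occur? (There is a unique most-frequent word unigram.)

Unigram frequencies (highest first):
  no: 15
  wall: 8
  draw: 6
  sky: 2
  painter: 2

"no", 15 times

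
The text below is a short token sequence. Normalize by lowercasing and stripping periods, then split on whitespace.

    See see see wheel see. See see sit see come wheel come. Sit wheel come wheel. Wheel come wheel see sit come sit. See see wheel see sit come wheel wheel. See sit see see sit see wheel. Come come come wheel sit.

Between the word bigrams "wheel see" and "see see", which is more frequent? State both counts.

"wheel see": 4 occurrences
"see see": 6 occurrences

"see see" (6 vs 4)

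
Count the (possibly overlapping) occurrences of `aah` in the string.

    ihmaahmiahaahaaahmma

3

Sliding a length-3 window over the 20 characters (18 positions):
  position 4–6: aah
  position 11–13: aah
  position 15–17: aah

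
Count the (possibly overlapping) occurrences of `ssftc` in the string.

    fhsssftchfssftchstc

Sliding a length-5 window over the 19 characters (15 positions):
  position 4–8: ssftc
  position 11–15: ssftc

2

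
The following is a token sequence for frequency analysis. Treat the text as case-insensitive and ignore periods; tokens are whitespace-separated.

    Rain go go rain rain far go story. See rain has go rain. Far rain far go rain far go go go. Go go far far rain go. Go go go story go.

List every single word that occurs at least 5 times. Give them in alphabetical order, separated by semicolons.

far; go; rain

Unigram counts meeting the condition (at least 5 times):
  far: 6
  go: 15
  rain: 8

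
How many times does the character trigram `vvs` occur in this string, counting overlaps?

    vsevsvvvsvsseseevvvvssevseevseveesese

2

Sliding a length-3 window over the 37 characters (35 positions):
  position 7–9: vvs
  position 19–21: vvs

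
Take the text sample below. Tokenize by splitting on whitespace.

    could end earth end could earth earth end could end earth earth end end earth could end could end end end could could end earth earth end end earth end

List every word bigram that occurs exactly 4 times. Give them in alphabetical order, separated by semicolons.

end could; end end

Bigram counts meeting the condition (exactly 4 times):
  end could: 4
  end end: 4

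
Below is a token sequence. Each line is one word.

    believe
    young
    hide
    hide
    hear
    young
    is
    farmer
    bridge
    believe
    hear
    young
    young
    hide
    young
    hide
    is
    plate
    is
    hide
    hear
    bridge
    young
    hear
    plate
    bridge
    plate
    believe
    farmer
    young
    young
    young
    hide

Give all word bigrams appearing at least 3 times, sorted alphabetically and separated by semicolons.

Bigram counts meeting the condition (at least 3 times):
  young hide: 4
  young young: 3

young hide; young young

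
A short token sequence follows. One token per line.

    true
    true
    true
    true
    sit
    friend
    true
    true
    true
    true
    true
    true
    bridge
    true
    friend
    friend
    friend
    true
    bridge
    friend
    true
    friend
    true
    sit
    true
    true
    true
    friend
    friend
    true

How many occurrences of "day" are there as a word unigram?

0

Scanning the 30 tokens for "day":
  (none found)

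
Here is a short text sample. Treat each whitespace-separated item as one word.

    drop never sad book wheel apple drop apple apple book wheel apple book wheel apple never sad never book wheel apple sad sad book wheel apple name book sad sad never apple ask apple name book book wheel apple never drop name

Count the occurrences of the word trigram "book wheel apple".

Scanning the 40 overlapping trigram windows for "book wheel apple":
  position 4–6: book wheel apple
  position 10–12: book wheel apple
  position 13–15: book wheel apple
  position 19–21: book wheel apple
  position 24–26: book wheel apple
  position 37–39: book wheel apple

6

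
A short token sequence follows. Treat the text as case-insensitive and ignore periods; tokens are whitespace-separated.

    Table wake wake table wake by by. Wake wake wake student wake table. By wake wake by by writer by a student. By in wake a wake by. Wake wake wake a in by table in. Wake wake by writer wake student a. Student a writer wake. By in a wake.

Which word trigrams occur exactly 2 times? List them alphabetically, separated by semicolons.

wake by by; wake wake by; wake wake wake

Trigram counts meeting the condition (exactly 2 times):
  wake by by: 2
  wake wake by: 2
  wake wake wake: 2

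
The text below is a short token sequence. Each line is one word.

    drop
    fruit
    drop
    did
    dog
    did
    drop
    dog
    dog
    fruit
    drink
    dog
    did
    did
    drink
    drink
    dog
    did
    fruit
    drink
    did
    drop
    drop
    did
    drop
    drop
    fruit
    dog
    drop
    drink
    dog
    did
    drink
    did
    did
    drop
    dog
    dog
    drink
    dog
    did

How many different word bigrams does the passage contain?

41 tokens → 40 bigram windows in total.
Repeated bigrams (each contributes count−1 duplicates):
  dog did: 5
  did drop: 4
  drink dog: 4
  did did: 2
  did drink: 2
  dog dog: 2
  drink did: 2
  drop did: 2
  … (4 more repeated)
19 duplicate windows → 40 − 19 = 21 distinct.

21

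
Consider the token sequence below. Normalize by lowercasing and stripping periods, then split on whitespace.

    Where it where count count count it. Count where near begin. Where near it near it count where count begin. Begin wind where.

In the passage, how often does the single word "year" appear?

Scanning the 23 tokens for "year":
  (none found)

0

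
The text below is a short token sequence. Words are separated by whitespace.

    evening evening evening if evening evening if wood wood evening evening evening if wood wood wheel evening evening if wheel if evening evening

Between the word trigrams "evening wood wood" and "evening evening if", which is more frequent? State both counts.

"evening evening if" (4 vs 0)

"evening wood wood": 0 occurrences
"evening evening if": 4 occurrences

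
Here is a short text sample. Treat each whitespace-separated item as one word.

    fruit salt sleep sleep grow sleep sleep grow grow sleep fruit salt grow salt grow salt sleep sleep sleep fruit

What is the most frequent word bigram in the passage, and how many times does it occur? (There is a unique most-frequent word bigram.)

"sleep sleep", 4 times

Bigram frequencies (highest first):
  sleep sleep: 4
  fruit salt: 2
  salt sleep: 2
  sleep grow: 2
  grow sleep: 2
  sleep fruit: 2
  … (3 more, each ≤ 2)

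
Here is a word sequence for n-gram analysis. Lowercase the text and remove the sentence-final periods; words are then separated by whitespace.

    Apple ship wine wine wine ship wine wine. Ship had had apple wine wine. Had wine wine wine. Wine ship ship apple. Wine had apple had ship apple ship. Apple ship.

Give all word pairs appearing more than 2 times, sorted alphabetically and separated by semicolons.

Bigram counts meeting the condition (more than 2 times):
  apple ship: 3
  ship apple: 3
  wine ship: 3
  wine wine: 7

apple ship; ship apple; wine ship; wine wine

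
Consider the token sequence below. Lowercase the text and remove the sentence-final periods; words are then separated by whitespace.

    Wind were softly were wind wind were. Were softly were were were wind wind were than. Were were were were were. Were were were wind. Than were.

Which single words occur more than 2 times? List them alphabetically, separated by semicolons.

Unigram counts meeting the condition (more than 2 times):
  were: 17
  wind: 6

were; wind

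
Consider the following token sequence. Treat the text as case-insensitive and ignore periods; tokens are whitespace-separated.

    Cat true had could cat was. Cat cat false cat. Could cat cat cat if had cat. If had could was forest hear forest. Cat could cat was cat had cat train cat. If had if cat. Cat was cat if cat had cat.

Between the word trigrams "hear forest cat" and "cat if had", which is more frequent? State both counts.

"hear forest cat": 1 occurrence
"cat if had": 3 occurrences

"cat if had" (3 vs 1)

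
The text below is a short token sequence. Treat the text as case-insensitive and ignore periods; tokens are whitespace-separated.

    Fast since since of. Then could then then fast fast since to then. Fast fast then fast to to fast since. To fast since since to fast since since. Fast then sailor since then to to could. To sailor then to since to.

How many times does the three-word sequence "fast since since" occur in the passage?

3

Scanning the 41 overlapping trigram windows for "fast since since":
  position 1–3: fast since since
  position 23–25: fast since since
  position 27–29: fast since since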